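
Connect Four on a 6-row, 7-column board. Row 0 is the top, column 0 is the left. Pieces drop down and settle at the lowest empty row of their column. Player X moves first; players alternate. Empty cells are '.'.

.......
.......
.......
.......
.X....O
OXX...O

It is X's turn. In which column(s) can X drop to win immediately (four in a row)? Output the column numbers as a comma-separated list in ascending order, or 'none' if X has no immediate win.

Answer: none

Derivation:
col 0: drop X → no win
col 1: drop X → no win
col 2: drop X → no win
col 3: drop X → no win
col 4: drop X → no win
col 5: drop X → no win
col 6: drop X → no win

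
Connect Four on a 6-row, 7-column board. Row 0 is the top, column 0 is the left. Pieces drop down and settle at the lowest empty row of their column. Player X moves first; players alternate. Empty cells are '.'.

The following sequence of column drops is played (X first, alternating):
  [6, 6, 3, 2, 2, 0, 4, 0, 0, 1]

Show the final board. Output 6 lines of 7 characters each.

Move 1: X drops in col 6, lands at row 5
Move 2: O drops in col 6, lands at row 4
Move 3: X drops in col 3, lands at row 5
Move 4: O drops in col 2, lands at row 5
Move 5: X drops in col 2, lands at row 4
Move 6: O drops in col 0, lands at row 5
Move 7: X drops in col 4, lands at row 5
Move 8: O drops in col 0, lands at row 4
Move 9: X drops in col 0, lands at row 3
Move 10: O drops in col 1, lands at row 5

Answer: .......
.......
.......
X......
O.X...O
OOOXX.X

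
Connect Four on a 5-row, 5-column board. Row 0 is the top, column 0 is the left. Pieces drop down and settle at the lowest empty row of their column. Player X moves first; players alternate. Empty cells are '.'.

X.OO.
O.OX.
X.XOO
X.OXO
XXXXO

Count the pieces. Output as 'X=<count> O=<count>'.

X=10 O=9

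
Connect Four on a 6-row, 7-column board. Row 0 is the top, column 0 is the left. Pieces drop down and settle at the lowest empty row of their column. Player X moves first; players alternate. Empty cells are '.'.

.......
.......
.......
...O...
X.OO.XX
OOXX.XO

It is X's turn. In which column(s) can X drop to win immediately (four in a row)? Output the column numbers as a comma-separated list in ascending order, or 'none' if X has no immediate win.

Answer: 4

Derivation:
col 0: drop X → no win
col 1: drop X → no win
col 2: drop X → no win
col 3: drop X → no win
col 4: drop X → WIN!
col 5: drop X → no win
col 6: drop X → no win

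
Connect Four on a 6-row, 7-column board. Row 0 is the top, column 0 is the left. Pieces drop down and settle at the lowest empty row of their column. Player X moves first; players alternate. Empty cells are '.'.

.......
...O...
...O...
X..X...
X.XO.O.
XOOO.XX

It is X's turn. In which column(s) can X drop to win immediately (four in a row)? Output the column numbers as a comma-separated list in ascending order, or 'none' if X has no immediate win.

Answer: 0

Derivation:
col 0: drop X → WIN!
col 1: drop X → no win
col 2: drop X → no win
col 3: drop X → no win
col 4: drop X → no win
col 5: drop X → no win
col 6: drop X → no win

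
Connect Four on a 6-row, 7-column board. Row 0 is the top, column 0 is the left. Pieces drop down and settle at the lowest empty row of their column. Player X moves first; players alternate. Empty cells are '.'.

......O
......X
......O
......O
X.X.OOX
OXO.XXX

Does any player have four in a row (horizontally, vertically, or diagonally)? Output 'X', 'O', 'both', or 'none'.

none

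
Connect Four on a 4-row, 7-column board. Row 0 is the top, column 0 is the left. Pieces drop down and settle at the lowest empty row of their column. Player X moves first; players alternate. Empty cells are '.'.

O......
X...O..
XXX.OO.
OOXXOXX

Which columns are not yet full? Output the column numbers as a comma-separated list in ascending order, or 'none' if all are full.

Answer: 1,2,3,4,5,6

Derivation:
col 0: top cell = 'O' → FULL
col 1: top cell = '.' → open
col 2: top cell = '.' → open
col 3: top cell = '.' → open
col 4: top cell = '.' → open
col 5: top cell = '.' → open
col 6: top cell = '.' → open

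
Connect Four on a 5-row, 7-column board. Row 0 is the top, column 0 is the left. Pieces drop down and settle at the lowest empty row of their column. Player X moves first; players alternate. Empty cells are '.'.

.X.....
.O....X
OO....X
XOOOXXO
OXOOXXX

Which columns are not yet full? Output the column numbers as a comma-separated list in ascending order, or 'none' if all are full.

col 0: top cell = '.' → open
col 1: top cell = 'X' → FULL
col 2: top cell = '.' → open
col 3: top cell = '.' → open
col 4: top cell = '.' → open
col 5: top cell = '.' → open
col 6: top cell = '.' → open

Answer: 0,2,3,4,5,6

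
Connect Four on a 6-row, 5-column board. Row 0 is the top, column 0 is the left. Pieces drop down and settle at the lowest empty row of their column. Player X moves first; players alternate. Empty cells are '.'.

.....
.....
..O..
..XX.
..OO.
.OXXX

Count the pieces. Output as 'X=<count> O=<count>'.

X=5 O=4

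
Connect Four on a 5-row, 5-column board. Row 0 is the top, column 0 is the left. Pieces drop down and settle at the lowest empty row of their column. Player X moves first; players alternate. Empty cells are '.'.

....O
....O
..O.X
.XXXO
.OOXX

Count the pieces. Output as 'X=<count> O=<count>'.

X=6 O=6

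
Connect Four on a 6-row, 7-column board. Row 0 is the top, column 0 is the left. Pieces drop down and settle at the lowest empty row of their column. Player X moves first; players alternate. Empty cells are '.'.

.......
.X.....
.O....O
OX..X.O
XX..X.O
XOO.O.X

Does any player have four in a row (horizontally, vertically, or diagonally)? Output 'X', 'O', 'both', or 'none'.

none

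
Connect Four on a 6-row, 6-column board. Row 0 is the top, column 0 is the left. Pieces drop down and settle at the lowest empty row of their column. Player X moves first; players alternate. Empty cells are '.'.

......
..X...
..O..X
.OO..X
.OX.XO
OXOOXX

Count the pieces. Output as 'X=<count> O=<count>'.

X=8 O=8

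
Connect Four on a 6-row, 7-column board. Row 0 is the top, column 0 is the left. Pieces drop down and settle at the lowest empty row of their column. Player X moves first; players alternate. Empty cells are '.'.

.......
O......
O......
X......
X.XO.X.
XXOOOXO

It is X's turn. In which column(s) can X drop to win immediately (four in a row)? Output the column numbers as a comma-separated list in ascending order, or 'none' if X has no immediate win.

col 0: drop X → no win
col 1: drop X → no win
col 2: drop X → no win
col 3: drop X → no win
col 4: drop X → no win
col 5: drop X → no win
col 6: drop X → no win

Answer: none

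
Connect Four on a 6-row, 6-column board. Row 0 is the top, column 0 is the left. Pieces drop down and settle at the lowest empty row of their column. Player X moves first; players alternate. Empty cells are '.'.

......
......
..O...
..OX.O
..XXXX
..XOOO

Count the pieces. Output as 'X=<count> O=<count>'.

X=6 O=6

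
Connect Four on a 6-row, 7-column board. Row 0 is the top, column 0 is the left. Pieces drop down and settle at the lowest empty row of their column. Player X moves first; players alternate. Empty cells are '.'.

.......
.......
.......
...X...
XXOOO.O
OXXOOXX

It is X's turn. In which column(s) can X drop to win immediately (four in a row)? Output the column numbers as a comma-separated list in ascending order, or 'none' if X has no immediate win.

col 0: drop X → no win
col 1: drop X → no win
col 2: drop X → no win
col 3: drop X → no win
col 4: drop X → no win
col 5: drop X → no win
col 6: drop X → no win

Answer: none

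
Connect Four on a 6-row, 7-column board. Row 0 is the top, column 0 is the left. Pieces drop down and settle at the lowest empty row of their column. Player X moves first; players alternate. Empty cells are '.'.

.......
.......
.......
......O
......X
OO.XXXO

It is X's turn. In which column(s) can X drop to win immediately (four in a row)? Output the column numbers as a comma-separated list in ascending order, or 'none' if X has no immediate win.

Answer: 2

Derivation:
col 0: drop X → no win
col 1: drop X → no win
col 2: drop X → WIN!
col 3: drop X → no win
col 4: drop X → no win
col 5: drop X → no win
col 6: drop X → no win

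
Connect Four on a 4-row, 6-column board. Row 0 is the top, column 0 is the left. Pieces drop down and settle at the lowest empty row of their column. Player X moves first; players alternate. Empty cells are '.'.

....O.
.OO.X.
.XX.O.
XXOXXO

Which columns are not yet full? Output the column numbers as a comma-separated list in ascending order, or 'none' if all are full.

col 0: top cell = '.' → open
col 1: top cell = '.' → open
col 2: top cell = '.' → open
col 3: top cell = '.' → open
col 4: top cell = 'O' → FULL
col 5: top cell = '.' → open

Answer: 0,1,2,3,5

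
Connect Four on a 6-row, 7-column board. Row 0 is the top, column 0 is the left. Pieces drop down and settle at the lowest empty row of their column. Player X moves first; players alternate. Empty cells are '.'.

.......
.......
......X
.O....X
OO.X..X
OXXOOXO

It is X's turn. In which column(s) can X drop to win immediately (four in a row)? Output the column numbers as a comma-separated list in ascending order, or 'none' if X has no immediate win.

Answer: 6

Derivation:
col 0: drop X → no win
col 1: drop X → no win
col 2: drop X → no win
col 3: drop X → no win
col 4: drop X → no win
col 5: drop X → no win
col 6: drop X → WIN!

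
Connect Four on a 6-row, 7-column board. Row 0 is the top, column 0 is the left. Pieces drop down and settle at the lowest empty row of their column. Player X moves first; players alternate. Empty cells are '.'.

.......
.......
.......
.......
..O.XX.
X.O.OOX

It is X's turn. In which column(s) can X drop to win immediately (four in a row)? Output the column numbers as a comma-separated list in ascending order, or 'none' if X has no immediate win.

col 0: drop X → no win
col 1: drop X → no win
col 2: drop X → no win
col 3: drop X → no win
col 4: drop X → no win
col 5: drop X → no win
col 6: drop X → no win

Answer: none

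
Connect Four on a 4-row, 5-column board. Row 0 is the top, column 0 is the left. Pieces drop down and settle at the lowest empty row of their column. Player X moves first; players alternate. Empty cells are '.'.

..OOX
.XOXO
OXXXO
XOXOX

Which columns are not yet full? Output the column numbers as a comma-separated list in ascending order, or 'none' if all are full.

col 0: top cell = '.' → open
col 1: top cell = '.' → open
col 2: top cell = 'O' → FULL
col 3: top cell = 'O' → FULL
col 4: top cell = 'X' → FULL

Answer: 0,1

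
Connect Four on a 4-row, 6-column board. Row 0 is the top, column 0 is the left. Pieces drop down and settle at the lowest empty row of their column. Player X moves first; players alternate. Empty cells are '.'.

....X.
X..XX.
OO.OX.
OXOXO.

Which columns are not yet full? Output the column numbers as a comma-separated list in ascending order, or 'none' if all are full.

col 0: top cell = '.' → open
col 1: top cell = '.' → open
col 2: top cell = '.' → open
col 3: top cell = '.' → open
col 4: top cell = 'X' → FULL
col 5: top cell = '.' → open

Answer: 0,1,2,3,5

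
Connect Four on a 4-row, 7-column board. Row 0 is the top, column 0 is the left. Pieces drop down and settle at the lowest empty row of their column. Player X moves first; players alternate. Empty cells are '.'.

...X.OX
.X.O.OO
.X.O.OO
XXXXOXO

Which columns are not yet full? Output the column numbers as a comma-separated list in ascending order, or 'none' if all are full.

Answer: 0,1,2,4

Derivation:
col 0: top cell = '.' → open
col 1: top cell = '.' → open
col 2: top cell = '.' → open
col 3: top cell = 'X' → FULL
col 4: top cell = '.' → open
col 5: top cell = 'O' → FULL
col 6: top cell = 'X' → FULL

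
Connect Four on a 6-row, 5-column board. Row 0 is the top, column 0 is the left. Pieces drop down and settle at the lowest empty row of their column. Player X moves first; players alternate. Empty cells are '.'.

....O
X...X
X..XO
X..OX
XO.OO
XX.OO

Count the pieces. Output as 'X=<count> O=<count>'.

X=9 O=8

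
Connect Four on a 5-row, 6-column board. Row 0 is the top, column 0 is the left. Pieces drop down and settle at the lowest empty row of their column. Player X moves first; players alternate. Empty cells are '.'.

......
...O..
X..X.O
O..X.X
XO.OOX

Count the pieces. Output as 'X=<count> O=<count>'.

X=6 O=6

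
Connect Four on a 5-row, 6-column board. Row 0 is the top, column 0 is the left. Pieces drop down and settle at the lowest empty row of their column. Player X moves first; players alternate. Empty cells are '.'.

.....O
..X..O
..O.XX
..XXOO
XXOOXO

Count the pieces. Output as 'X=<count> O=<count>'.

X=8 O=8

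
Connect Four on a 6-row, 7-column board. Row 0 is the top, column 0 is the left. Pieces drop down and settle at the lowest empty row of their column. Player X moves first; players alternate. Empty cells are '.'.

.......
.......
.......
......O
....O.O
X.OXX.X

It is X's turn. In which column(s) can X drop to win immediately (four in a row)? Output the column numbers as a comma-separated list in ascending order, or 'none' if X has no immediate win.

Answer: 5

Derivation:
col 0: drop X → no win
col 1: drop X → no win
col 2: drop X → no win
col 3: drop X → no win
col 4: drop X → no win
col 5: drop X → WIN!
col 6: drop X → no win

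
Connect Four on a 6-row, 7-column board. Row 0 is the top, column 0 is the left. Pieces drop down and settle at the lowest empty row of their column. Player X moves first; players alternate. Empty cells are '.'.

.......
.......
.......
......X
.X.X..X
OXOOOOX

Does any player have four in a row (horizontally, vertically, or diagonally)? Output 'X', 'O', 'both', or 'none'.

O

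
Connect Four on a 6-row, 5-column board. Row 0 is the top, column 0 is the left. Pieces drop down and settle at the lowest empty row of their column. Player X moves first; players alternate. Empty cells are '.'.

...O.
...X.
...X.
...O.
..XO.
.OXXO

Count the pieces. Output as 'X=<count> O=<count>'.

X=5 O=5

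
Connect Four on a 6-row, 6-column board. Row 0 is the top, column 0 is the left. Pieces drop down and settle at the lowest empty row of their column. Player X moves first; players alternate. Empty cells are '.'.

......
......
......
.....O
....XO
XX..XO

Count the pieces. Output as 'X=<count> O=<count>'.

X=4 O=3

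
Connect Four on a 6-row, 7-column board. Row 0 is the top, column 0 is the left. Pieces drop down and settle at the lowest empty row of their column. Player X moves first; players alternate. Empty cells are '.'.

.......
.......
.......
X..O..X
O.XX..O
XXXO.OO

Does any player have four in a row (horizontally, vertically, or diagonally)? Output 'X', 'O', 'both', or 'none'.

none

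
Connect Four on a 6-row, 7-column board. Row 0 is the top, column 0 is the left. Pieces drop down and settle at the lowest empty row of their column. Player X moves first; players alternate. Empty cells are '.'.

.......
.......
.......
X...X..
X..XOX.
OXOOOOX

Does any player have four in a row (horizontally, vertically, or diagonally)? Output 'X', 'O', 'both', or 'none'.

O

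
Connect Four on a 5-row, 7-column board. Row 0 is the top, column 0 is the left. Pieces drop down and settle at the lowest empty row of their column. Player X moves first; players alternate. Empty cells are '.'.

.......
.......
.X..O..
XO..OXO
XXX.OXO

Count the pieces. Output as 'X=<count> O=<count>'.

X=7 O=6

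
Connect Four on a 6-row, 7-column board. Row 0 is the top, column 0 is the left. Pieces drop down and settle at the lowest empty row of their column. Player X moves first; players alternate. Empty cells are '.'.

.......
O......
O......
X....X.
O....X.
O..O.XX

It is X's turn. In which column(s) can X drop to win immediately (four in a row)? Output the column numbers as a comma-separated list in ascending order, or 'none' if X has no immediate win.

col 0: drop X → no win
col 1: drop X → no win
col 2: drop X → no win
col 3: drop X → no win
col 4: drop X → no win
col 5: drop X → WIN!
col 6: drop X → no win

Answer: 5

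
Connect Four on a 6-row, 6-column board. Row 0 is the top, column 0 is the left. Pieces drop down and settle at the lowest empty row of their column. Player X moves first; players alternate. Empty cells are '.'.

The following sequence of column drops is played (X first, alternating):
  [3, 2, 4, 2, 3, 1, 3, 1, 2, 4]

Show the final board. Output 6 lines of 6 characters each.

Answer: ......
......
......
..XX..
.OOXO.
.OOXX.

Derivation:
Move 1: X drops in col 3, lands at row 5
Move 2: O drops in col 2, lands at row 5
Move 3: X drops in col 4, lands at row 5
Move 4: O drops in col 2, lands at row 4
Move 5: X drops in col 3, lands at row 4
Move 6: O drops in col 1, lands at row 5
Move 7: X drops in col 3, lands at row 3
Move 8: O drops in col 1, lands at row 4
Move 9: X drops in col 2, lands at row 3
Move 10: O drops in col 4, lands at row 4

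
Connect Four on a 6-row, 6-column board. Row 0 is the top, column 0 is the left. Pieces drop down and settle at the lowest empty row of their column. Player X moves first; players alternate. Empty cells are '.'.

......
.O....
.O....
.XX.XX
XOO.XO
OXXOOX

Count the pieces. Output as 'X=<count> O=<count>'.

X=9 O=8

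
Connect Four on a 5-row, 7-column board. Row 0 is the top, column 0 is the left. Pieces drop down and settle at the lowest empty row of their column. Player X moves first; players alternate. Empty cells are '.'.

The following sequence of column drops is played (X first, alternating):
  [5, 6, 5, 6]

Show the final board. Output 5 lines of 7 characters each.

Answer: .......
.......
.......
.....XO
.....XO

Derivation:
Move 1: X drops in col 5, lands at row 4
Move 2: O drops in col 6, lands at row 4
Move 3: X drops in col 5, lands at row 3
Move 4: O drops in col 6, lands at row 3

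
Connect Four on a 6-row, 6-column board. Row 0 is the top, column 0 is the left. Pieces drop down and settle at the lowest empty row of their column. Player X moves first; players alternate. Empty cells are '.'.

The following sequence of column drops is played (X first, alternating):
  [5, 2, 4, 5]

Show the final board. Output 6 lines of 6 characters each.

Answer: ......
......
......
......
.....O
..O.XX

Derivation:
Move 1: X drops in col 5, lands at row 5
Move 2: O drops in col 2, lands at row 5
Move 3: X drops in col 4, lands at row 5
Move 4: O drops in col 5, lands at row 4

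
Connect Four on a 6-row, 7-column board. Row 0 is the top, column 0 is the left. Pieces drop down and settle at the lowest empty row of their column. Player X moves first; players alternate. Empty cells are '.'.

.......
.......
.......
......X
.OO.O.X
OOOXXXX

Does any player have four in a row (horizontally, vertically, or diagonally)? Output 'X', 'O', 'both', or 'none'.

X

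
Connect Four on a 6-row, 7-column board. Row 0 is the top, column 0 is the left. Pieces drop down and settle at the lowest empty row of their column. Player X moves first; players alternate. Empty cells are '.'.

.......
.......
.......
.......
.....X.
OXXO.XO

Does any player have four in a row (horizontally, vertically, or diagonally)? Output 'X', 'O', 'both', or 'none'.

none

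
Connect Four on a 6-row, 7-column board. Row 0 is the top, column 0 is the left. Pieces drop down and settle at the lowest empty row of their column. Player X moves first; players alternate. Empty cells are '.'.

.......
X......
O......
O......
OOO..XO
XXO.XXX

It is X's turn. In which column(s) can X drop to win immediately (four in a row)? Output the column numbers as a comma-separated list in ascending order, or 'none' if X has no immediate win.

Answer: 3

Derivation:
col 0: drop X → no win
col 1: drop X → no win
col 2: drop X → no win
col 3: drop X → WIN!
col 4: drop X → no win
col 5: drop X → no win
col 6: drop X → no win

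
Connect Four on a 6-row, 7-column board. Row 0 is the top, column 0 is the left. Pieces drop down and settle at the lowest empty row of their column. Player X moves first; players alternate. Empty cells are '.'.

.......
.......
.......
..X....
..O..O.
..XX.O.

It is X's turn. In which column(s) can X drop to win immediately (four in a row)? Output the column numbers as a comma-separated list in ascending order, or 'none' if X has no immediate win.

col 0: drop X → no win
col 1: drop X → no win
col 2: drop X → no win
col 3: drop X → no win
col 4: drop X → no win
col 5: drop X → no win
col 6: drop X → no win

Answer: none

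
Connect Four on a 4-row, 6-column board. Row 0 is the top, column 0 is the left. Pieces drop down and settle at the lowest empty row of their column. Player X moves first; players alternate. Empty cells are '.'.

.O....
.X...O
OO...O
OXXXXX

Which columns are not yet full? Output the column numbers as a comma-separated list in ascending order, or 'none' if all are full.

Answer: 0,2,3,4,5

Derivation:
col 0: top cell = '.' → open
col 1: top cell = 'O' → FULL
col 2: top cell = '.' → open
col 3: top cell = '.' → open
col 4: top cell = '.' → open
col 5: top cell = '.' → open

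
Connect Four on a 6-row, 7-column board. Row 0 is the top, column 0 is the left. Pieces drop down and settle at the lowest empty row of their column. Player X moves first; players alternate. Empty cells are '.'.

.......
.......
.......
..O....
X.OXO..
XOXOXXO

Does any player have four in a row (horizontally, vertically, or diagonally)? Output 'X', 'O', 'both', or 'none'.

none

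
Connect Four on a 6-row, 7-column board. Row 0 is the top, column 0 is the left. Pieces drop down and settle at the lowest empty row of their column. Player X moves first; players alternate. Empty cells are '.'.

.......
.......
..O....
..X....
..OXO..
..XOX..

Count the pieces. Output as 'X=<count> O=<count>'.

X=4 O=4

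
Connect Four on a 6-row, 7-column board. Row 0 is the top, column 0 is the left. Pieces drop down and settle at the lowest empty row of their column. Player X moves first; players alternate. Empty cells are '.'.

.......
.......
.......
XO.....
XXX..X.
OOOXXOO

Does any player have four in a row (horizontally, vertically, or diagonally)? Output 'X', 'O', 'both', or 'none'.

none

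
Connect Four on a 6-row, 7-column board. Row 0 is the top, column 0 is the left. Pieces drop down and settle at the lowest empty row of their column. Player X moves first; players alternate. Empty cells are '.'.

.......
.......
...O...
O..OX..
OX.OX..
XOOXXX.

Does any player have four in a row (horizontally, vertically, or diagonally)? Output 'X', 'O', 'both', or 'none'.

none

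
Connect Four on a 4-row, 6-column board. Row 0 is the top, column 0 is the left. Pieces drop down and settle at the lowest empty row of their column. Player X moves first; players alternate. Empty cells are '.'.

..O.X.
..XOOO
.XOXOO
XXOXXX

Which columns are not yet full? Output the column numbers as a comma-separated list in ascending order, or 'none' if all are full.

col 0: top cell = '.' → open
col 1: top cell = '.' → open
col 2: top cell = 'O' → FULL
col 3: top cell = '.' → open
col 4: top cell = 'X' → FULL
col 5: top cell = '.' → open

Answer: 0,1,3,5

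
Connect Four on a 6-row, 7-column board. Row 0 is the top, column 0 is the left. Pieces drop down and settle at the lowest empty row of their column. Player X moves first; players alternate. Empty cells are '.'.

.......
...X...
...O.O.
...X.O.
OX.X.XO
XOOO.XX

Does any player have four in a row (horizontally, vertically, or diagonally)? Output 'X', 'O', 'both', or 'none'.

none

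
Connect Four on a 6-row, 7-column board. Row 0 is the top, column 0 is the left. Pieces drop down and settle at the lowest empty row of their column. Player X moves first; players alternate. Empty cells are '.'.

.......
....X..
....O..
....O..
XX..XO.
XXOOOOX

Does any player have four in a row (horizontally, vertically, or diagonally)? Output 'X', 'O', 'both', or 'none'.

O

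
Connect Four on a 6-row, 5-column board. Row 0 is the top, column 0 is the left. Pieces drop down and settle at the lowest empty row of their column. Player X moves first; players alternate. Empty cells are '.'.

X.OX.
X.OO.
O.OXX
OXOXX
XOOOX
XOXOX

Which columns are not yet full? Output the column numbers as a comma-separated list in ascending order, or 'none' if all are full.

col 0: top cell = 'X' → FULL
col 1: top cell = '.' → open
col 2: top cell = 'O' → FULL
col 3: top cell = 'X' → FULL
col 4: top cell = '.' → open

Answer: 1,4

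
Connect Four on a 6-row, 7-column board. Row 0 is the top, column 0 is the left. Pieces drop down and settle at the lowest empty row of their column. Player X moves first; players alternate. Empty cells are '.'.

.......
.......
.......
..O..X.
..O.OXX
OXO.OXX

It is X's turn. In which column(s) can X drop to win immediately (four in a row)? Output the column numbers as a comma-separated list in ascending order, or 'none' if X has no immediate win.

col 0: drop X → no win
col 1: drop X → no win
col 2: drop X → no win
col 3: drop X → no win
col 4: drop X → no win
col 5: drop X → WIN!
col 6: drop X → no win

Answer: 5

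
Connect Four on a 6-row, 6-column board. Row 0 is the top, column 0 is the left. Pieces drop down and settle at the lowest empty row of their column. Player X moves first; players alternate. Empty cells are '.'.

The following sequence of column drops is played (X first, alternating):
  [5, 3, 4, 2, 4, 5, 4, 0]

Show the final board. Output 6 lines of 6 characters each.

Move 1: X drops in col 5, lands at row 5
Move 2: O drops in col 3, lands at row 5
Move 3: X drops in col 4, lands at row 5
Move 4: O drops in col 2, lands at row 5
Move 5: X drops in col 4, lands at row 4
Move 6: O drops in col 5, lands at row 4
Move 7: X drops in col 4, lands at row 3
Move 8: O drops in col 0, lands at row 5

Answer: ......
......
......
....X.
....XO
O.OOXX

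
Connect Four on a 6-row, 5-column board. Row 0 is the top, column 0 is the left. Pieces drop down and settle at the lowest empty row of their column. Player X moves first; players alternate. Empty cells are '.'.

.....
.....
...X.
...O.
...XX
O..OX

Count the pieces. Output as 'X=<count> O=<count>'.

X=4 O=3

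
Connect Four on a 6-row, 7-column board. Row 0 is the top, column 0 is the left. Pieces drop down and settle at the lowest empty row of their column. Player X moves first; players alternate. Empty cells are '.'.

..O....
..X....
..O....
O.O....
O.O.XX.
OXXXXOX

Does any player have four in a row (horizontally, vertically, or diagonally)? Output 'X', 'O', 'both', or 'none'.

X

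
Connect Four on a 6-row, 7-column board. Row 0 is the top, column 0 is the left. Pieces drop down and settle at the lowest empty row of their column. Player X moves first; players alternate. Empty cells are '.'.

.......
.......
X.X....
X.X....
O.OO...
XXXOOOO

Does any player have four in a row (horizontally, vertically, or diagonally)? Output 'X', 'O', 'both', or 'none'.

O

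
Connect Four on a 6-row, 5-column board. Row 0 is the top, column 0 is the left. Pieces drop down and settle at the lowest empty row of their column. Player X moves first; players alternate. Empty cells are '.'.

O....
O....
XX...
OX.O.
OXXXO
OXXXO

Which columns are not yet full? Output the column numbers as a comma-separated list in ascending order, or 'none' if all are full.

col 0: top cell = 'O' → FULL
col 1: top cell = '.' → open
col 2: top cell = '.' → open
col 3: top cell = '.' → open
col 4: top cell = '.' → open

Answer: 1,2,3,4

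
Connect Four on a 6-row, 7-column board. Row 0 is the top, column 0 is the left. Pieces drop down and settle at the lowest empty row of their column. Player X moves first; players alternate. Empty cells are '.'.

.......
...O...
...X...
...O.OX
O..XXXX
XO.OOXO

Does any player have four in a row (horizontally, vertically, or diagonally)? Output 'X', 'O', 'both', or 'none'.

X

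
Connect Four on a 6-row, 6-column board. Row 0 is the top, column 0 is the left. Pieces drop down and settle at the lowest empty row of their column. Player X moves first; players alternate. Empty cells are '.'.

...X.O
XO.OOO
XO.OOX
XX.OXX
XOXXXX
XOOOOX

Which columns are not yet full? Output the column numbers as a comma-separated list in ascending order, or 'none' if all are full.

Answer: 0,1,2,4

Derivation:
col 0: top cell = '.' → open
col 1: top cell = '.' → open
col 2: top cell = '.' → open
col 3: top cell = 'X' → FULL
col 4: top cell = '.' → open
col 5: top cell = 'O' → FULL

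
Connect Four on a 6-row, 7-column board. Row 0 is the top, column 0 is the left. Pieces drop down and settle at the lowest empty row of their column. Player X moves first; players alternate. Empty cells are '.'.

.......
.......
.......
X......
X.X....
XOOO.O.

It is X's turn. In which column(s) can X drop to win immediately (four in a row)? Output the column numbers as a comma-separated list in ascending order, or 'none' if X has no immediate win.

col 0: drop X → WIN!
col 1: drop X → no win
col 2: drop X → no win
col 3: drop X → no win
col 4: drop X → no win
col 5: drop X → no win
col 6: drop X → no win

Answer: 0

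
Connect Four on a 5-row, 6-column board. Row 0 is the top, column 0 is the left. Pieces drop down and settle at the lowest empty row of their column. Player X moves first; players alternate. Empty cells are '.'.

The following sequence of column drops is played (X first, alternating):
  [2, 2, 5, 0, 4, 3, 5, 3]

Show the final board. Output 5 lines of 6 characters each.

Move 1: X drops in col 2, lands at row 4
Move 2: O drops in col 2, lands at row 3
Move 3: X drops in col 5, lands at row 4
Move 4: O drops in col 0, lands at row 4
Move 5: X drops in col 4, lands at row 4
Move 6: O drops in col 3, lands at row 4
Move 7: X drops in col 5, lands at row 3
Move 8: O drops in col 3, lands at row 3

Answer: ......
......
......
..OO.X
O.XOXX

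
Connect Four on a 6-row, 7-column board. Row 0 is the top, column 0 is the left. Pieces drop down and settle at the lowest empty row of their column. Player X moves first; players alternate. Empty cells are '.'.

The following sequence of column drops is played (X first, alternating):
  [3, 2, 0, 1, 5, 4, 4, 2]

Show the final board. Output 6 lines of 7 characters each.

Answer: .......
.......
.......
.......
..O.X..
XOOXOX.

Derivation:
Move 1: X drops in col 3, lands at row 5
Move 2: O drops in col 2, lands at row 5
Move 3: X drops in col 0, lands at row 5
Move 4: O drops in col 1, lands at row 5
Move 5: X drops in col 5, lands at row 5
Move 6: O drops in col 4, lands at row 5
Move 7: X drops in col 4, lands at row 4
Move 8: O drops in col 2, lands at row 4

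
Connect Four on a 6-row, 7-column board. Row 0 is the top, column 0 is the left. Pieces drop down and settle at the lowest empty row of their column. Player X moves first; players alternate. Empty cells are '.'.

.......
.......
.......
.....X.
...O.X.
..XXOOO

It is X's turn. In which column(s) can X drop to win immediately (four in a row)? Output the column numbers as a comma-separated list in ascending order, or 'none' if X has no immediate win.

col 0: drop X → no win
col 1: drop X → no win
col 2: drop X → no win
col 3: drop X → no win
col 4: drop X → no win
col 5: drop X → no win
col 6: drop X → no win

Answer: none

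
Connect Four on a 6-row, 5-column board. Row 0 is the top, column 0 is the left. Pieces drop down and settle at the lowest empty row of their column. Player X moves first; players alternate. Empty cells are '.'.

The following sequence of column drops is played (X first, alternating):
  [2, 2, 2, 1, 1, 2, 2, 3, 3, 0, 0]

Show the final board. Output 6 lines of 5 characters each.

Answer: .....
..X..
..O..
..X..
XXOX.
OOXO.

Derivation:
Move 1: X drops in col 2, lands at row 5
Move 2: O drops in col 2, lands at row 4
Move 3: X drops in col 2, lands at row 3
Move 4: O drops in col 1, lands at row 5
Move 5: X drops in col 1, lands at row 4
Move 6: O drops in col 2, lands at row 2
Move 7: X drops in col 2, lands at row 1
Move 8: O drops in col 3, lands at row 5
Move 9: X drops in col 3, lands at row 4
Move 10: O drops in col 0, lands at row 5
Move 11: X drops in col 0, lands at row 4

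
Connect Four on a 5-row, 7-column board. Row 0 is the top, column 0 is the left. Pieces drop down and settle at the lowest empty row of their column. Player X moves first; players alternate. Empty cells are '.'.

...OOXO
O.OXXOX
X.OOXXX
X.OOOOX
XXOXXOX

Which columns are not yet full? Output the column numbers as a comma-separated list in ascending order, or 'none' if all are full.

col 0: top cell = '.' → open
col 1: top cell = '.' → open
col 2: top cell = '.' → open
col 3: top cell = 'O' → FULL
col 4: top cell = 'O' → FULL
col 5: top cell = 'X' → FULL
col 6: top cell = 'O' → FULL

Answer: 0,1,2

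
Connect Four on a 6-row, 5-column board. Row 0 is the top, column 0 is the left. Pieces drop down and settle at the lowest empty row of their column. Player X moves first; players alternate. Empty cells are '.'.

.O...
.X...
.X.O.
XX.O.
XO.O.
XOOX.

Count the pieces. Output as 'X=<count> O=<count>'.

X=7 O=7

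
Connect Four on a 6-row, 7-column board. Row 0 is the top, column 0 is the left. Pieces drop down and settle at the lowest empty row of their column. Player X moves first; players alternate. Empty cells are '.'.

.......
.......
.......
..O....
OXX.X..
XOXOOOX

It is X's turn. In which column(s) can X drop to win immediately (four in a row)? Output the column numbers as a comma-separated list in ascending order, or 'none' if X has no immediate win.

Answer: 3

Derivation:
col 0: drop X → no win
col 1: drop X → no win
col 2: drop X → no win
col 3: drop X → WIN!
col 4: drop X → no win
col 5: drop X → no win
col 6: drop X → no win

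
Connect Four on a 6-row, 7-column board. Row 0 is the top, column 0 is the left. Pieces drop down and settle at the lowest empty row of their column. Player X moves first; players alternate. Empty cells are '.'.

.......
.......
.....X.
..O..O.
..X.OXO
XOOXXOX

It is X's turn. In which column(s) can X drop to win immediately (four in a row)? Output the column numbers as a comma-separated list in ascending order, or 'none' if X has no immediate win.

col 0: drop X → no win
col 1: drop X → no win
col 2: drop X → no win
col 3: drop X → no win
col 4: drop X → no win
col 5: drop X → no win
col 6: drop X → no win

Answer: none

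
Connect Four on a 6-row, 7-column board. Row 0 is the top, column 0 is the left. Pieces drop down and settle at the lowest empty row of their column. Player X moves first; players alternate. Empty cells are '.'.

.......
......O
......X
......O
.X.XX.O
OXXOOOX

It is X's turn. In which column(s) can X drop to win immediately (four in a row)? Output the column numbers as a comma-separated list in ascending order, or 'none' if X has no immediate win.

Answer: 2

Derivation:
col 0: drop X → no win
col 1: drop X → no win
col 2: drop X → WIN!
col 3: drop X → no win
col 4: drop X → no win
col 5: drop X → no win
col 6: drop X → no win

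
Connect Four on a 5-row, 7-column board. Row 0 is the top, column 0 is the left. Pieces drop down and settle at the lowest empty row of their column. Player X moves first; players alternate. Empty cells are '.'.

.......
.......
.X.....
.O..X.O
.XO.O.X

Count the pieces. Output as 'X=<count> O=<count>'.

X=4 O=4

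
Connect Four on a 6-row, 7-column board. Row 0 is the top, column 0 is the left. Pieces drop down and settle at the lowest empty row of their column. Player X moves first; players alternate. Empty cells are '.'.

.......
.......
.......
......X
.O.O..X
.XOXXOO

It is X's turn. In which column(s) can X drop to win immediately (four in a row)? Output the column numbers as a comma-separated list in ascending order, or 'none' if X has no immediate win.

Answer: none

Derivation:
col 0: drop X → no win
col 1: drop X → no win
col 2: drop X → no win
col 3: drop X → no win
col 4: drop X → no win
col 5: drop X → no win
col 6: drop X → no win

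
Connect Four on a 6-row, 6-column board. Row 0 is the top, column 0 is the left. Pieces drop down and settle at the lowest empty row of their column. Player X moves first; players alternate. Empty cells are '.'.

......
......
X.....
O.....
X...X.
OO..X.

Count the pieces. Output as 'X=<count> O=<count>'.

X=4 O=3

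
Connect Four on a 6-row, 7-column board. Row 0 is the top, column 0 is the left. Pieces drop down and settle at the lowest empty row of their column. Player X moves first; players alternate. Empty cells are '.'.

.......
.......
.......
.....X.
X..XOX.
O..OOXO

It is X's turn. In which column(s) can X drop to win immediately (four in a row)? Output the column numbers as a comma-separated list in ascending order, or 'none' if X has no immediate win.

col 0: drop X → no win
col 1: drop X → no win
col 2: drop X → no win
col 3: drop X → no win
col 4: drop X → no win
col 5: drop X → WIN!
col 6: drop X → no win

Answer: 5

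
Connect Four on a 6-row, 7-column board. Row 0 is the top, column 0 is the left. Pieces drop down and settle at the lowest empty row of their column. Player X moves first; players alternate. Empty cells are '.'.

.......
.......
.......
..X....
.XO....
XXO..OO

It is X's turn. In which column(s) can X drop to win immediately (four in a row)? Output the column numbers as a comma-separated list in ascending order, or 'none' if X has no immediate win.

col 0: drop X → no win
col 1: drop X → no win
col 2: drop X → no win
col 3: drop X → no win
col 4: drop X → no win
col 5: drop X → no win
col 6: drop X → no win

Answer: none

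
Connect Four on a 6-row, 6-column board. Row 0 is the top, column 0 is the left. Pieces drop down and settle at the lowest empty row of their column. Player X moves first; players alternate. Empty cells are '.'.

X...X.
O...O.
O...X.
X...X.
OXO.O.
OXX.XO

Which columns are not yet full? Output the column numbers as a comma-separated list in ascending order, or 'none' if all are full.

col 0: top cell = 'X' → FULL
col 1: top cell = '.' → open
col 2: top cell = '.' → open
col 3: top cell = '.' → open
col 4: top cell = 'X' → FULL
col 5: top cell = '.' → open

Answer: 1,2,3,5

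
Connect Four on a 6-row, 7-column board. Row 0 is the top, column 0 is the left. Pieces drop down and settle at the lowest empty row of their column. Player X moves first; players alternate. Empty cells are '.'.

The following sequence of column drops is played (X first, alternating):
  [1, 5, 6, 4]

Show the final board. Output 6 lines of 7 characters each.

Answer: .......
.......
.......
.......
.......
.X..OOX

Derivation:
Move 1: X drops in col 1, lands at row 5
Move 2: O drops in col 5, lands at row 5
Move 3: X drops in col 6, lands at row 5
Move 4: O drops in col 4, lands at row 5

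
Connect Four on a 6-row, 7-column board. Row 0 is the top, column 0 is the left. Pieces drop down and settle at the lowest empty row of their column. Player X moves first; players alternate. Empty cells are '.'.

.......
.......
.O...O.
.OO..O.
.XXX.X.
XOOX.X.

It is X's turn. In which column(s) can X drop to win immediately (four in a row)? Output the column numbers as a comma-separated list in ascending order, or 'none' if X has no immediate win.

Answer: 0

Derivation:
col 0: drop X → WIN!
col 1: drop X → no win
col 2: drop X → no win
col 3: drop X → no win
col 4: drop X → no win
col 5: drop X → no win
col 6: drop X → no win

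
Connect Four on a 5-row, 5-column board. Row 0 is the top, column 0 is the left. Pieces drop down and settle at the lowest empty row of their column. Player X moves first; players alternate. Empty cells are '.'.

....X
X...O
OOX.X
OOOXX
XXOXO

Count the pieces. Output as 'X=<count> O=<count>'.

X=9 O=8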